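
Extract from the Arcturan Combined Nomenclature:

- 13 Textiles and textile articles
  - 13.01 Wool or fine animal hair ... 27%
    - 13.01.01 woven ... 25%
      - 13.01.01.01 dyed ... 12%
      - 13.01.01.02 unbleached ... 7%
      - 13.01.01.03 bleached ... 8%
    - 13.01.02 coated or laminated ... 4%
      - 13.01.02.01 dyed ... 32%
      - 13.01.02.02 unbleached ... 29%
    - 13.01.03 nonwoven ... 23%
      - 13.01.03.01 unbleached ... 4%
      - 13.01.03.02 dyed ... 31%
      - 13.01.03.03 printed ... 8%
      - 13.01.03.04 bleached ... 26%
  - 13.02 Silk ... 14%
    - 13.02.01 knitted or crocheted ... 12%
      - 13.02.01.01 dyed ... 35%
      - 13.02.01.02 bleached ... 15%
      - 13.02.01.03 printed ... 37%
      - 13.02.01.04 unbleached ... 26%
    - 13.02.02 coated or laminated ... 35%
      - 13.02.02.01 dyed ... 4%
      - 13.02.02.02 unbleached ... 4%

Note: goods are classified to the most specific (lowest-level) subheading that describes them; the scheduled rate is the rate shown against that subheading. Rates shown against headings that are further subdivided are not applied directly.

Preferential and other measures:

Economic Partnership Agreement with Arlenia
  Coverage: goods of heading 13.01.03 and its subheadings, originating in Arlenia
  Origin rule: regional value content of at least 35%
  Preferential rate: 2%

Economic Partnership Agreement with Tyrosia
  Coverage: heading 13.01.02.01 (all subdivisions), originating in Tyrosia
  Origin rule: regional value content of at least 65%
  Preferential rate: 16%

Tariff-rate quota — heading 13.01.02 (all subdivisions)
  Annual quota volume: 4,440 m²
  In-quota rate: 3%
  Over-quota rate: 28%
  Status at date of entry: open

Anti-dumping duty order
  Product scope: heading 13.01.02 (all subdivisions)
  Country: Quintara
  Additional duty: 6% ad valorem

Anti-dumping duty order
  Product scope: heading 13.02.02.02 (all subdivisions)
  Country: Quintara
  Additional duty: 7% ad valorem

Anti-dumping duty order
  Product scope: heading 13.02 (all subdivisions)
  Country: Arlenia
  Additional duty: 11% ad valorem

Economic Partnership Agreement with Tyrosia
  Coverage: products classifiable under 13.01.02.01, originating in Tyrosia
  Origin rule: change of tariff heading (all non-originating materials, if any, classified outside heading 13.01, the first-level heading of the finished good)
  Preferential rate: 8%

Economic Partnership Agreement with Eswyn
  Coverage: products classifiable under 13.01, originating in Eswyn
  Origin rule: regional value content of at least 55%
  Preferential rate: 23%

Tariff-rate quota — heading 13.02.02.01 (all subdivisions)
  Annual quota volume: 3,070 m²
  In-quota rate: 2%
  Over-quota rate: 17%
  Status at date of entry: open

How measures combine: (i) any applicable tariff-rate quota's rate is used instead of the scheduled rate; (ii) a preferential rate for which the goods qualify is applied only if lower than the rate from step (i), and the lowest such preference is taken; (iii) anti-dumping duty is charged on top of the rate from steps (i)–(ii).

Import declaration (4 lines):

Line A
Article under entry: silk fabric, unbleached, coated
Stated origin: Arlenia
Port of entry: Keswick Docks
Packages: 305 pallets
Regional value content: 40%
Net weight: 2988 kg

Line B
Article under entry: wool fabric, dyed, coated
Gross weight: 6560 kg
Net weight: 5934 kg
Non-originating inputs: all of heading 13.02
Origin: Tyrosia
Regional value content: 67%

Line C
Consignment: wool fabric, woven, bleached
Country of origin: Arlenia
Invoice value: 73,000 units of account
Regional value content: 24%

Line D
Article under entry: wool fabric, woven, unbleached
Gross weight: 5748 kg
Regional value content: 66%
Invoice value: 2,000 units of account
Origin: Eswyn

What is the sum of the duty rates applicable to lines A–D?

33%

Line A: silk → 13.02; coated → 13.02.02; unbleached → 13.02.02.02. Scheduled 4%. Arlenia agreement on 13.01.03: 13.02.02.02 not covered; anti-dumping (Arlenia, 13.02): +11%; total 4% + 11% = 15%. → 15%.
Line B: wool → 13.01; coated → 13.01.02; dyed → 13.01.02.01. Scheduled 32%. quota on 13.01.02 open → in-quota 3%; Tyrosia agreement on 13.01.02.01: RVC ≥ 65% → 16% available; Tyrosia agreement on 13.01.02.01: CTH met → 8% available; preference 8% not lower than 3% → no reduction. → 3%.
Line C: wool → 13.01; woven → 13.01.01; bleached → 13.01.01.03. Scheduled 8%. Arlenia agreement on 13.01.03: 13.01.01.03 not covered. → 8%.
Line D: wool → 13.01; woven → 13.01.01; unbleached → 13.01.01.02. Scheduled 7%. Eswyn agreement on 13.01: RVC ≥ 55% → 23% available; preference 23% not lower than 7% → no reduction. → 7%.
Sum: 15% + 3% + 8% + 7% = 33%.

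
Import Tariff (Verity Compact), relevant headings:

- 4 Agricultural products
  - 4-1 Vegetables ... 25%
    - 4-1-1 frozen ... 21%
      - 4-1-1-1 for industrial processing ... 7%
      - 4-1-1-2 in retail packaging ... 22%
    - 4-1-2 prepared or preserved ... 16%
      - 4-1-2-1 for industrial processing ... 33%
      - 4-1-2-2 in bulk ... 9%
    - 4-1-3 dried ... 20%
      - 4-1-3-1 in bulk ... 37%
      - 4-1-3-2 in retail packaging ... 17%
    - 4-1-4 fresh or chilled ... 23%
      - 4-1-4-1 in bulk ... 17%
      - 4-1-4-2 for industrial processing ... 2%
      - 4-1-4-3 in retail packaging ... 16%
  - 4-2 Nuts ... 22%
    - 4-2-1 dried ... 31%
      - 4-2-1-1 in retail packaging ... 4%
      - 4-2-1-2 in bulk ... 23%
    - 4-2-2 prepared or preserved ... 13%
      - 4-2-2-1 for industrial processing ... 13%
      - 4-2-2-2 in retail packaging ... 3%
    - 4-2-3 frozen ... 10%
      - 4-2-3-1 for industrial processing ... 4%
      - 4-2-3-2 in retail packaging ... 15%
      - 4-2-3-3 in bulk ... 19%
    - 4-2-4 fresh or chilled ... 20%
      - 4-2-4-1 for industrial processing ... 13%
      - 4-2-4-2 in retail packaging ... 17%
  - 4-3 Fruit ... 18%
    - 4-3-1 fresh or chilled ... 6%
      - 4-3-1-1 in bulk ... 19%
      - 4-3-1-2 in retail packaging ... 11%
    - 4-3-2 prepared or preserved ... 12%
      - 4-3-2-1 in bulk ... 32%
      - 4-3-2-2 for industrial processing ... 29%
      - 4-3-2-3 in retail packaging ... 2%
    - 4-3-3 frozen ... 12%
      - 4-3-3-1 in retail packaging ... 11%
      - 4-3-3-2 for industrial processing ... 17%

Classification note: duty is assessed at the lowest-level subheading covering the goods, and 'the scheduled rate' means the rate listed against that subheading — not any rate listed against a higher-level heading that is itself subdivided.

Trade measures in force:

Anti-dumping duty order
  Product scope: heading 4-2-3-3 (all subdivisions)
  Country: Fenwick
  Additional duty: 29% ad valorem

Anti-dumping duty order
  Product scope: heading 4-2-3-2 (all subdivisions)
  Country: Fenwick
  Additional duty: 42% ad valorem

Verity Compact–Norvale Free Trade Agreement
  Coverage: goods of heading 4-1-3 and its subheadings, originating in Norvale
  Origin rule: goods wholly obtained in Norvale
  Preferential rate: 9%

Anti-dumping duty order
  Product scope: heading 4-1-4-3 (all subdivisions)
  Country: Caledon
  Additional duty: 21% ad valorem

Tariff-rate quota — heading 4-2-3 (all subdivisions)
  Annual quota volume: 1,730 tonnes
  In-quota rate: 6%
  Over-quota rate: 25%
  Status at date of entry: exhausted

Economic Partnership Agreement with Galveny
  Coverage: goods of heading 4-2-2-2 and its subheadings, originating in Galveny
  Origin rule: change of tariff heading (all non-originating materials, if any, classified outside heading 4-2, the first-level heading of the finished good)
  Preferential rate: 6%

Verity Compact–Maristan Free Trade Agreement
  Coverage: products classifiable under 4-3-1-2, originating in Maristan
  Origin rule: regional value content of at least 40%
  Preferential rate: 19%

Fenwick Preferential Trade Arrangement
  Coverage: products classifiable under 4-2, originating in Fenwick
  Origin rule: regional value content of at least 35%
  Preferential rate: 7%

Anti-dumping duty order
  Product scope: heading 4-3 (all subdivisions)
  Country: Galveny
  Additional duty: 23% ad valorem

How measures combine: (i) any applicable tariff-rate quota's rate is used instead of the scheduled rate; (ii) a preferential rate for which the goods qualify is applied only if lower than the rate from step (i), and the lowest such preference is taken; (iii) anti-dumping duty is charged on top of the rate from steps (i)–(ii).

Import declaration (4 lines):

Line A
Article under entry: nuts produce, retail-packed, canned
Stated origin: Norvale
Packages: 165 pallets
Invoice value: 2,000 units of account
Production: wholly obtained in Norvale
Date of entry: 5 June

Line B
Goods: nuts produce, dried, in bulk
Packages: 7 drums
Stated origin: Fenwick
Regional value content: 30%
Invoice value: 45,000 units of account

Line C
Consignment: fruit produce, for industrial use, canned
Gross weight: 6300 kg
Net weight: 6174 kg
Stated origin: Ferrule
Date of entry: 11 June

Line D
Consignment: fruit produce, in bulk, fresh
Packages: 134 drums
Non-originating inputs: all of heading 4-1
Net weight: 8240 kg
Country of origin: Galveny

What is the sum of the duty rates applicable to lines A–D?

Line A: nuts → 4-2; canned → 4-2-2; retail-packed → 4-2-2-2. Scheduled 3%. Norvale agreement on 4-1-3: 4-2-2-2 not covered. → 3%.
Line B: nuts → 4-2; dried → 4-2-1; in bulk → 4-2-1-2. Scheduled 23%. Fenwick agreement on 4-2: RVC < 35%. → 23%.
Line C: fruit → 4-3; canned → 4-3-2; for industrial use → 4-3-2-2. Scheduled 29%. No special measure applies. → 29%.
Line D: fruit → 4-3; fresh → 4-3-1; in bulk → 4-3-1-1. Scheduled 19%. Galveny agreement on 4-2-2-2: 4-3-1-1 not covered; anti-dumping (Galveny, 4-3): +23%; total 19% + 23% = 42%. → 42%.
Sum: 3% + 23% + 29% + 42% = 97%.

97%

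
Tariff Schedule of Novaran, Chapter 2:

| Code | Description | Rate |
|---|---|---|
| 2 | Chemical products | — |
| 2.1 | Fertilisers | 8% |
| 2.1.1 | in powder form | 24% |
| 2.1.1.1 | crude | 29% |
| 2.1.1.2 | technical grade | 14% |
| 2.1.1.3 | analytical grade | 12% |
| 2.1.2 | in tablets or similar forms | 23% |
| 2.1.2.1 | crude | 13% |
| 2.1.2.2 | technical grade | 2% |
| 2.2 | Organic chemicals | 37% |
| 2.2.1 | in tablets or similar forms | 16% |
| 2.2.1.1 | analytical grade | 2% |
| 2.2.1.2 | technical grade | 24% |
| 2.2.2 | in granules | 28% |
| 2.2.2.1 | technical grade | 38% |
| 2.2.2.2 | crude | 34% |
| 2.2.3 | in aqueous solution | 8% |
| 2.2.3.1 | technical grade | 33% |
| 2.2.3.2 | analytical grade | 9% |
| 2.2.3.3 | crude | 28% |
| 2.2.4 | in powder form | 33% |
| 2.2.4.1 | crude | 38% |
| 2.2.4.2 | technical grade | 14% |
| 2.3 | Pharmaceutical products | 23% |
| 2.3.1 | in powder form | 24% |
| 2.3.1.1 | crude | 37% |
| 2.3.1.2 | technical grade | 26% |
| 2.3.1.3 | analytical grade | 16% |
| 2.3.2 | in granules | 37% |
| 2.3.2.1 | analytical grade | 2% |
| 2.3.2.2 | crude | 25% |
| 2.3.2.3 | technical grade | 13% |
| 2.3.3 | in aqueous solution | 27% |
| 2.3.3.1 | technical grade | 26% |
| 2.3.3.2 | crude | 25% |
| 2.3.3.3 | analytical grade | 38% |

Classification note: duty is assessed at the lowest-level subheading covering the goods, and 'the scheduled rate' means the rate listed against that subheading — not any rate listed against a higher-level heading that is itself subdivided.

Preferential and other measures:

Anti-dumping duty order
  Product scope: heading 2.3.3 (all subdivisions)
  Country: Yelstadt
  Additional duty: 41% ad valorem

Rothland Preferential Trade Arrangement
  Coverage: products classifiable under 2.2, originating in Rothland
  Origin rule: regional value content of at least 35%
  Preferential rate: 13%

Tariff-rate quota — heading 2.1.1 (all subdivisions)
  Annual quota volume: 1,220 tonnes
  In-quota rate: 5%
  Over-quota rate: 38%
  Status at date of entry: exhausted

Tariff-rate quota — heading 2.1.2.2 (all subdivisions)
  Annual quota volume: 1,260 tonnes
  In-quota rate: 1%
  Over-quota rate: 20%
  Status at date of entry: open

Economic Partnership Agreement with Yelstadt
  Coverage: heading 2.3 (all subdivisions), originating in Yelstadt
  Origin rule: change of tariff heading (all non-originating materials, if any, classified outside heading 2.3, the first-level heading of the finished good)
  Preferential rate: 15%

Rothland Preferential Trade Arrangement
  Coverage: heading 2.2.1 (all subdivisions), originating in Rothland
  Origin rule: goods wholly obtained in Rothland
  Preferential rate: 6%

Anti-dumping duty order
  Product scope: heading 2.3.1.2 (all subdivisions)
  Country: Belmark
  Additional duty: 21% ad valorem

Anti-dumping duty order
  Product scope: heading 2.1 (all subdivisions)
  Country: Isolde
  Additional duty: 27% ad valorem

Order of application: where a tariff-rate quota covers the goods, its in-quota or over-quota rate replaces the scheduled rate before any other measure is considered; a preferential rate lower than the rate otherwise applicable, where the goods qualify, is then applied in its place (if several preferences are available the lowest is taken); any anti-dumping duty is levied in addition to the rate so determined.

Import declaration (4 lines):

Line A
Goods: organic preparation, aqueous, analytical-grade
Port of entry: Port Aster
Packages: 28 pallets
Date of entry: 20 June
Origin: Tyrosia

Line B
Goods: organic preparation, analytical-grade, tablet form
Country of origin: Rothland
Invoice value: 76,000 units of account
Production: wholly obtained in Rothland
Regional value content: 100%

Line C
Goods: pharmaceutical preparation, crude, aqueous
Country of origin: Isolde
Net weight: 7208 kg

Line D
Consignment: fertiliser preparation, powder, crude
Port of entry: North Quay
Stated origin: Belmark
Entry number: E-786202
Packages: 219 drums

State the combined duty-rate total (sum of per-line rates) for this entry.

74%

Line A: organic → 2.2; aqueous → 2.2.3; analytical-grade → 2.2.3.2. Scheduled 9%. No special measure applies. → 9%.
Line B: organic → 2.2; tablet form → 2.2.1; analytical-grade → 2.2.1.1. Scheduled 2%. Rothland agreement on 2.2: RVC ≥ 35% → 13% available; Rothland agreement on 2.2.1: wholly obtained → 6% available; preference 6% not lower than 2% → no reduction. → 2%.
Line C: pharmaceutical → 2.3; aqueous → 2.3.3; crude → 2.3.3.2. Scheduled 25%. No special measure applies. → 25%.
Line D: fertiliser → 2.1; powder → 2.1.1; crude → 2.1.1.1. Scheduled 29%. quota on 2.1.1 exhausted → over-quota 38%. → 38%.
Sum: 9% + 2% + 25% + 38% = 74%.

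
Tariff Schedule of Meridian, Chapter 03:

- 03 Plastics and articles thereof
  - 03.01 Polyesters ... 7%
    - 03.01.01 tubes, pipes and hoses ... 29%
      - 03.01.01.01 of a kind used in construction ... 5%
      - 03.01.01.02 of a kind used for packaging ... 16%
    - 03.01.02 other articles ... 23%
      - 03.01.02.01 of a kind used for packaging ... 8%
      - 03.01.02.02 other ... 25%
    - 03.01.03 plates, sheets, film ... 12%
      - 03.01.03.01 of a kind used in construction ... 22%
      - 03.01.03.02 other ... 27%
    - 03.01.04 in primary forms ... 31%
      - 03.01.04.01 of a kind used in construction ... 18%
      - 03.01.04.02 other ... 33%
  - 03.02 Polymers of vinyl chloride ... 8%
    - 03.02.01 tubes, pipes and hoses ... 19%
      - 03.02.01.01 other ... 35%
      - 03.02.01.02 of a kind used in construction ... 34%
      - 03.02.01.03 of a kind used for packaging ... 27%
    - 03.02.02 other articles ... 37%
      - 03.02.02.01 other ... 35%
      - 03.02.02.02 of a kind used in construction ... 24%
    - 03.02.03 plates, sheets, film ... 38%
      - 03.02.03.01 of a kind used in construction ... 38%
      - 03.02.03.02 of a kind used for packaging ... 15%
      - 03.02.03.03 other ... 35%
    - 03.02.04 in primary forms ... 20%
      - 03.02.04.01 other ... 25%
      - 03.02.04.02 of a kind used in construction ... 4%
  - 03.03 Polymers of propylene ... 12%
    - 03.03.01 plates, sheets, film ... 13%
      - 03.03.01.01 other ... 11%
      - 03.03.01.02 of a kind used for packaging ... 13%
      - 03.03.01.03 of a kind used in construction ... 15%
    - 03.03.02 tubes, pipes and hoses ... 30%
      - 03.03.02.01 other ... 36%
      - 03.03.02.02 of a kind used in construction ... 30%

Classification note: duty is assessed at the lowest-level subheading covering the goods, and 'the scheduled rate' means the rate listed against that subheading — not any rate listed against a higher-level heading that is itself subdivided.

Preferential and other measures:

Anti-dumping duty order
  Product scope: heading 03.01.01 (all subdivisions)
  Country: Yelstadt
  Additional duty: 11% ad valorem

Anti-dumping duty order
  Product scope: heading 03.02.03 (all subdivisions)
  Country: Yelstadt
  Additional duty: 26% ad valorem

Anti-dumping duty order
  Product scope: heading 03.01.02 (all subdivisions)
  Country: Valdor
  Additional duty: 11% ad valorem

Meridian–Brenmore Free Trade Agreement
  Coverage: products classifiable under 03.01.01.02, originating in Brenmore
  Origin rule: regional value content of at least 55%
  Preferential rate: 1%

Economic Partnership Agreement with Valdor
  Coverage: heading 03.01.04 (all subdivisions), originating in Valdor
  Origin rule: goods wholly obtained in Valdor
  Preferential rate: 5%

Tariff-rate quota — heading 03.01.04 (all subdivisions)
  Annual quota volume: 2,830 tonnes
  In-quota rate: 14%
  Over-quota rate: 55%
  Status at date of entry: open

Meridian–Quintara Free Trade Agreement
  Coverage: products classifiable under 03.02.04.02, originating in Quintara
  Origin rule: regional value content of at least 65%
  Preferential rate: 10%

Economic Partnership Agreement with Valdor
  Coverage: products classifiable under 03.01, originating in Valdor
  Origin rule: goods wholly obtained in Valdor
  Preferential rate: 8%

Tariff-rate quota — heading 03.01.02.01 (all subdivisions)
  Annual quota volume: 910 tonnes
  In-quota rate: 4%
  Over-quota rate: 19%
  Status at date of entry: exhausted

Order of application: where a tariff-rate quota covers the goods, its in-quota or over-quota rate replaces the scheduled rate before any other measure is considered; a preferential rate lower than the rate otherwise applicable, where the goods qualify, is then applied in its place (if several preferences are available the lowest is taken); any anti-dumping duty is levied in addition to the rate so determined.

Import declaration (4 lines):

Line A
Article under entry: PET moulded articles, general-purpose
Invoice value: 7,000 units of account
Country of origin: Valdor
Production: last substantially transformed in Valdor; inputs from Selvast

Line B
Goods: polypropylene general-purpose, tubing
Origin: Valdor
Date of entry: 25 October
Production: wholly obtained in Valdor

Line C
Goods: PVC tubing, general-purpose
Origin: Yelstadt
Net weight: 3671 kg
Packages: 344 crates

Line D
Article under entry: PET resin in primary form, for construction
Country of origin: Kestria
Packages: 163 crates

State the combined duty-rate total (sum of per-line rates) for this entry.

Line A: PET → 03.01; moulded articles → 03.01.02; general-purpose → 03.01.02.02. Scheduled 25%. Valdor agreement on 03.01.04: 03.01.02.02 not covered; Valdor agreement on 03.01: not wholly obtained; anti-dumping (Valdor, 03.01.02): +11%; total 25% + 11% = 36%. → 36%.
Line B: polypropylene → 03.03; tubing → 03.03.02; general-purpose → 03.03.02.01. Scheduled 36%. Valdor agreement on 03.01.04: 03.03.02.01 not covered; Valdor agreement on 03.01: 03.03.02.01 not covered. → 36%.
Line C: PVC → 03.02; tubing → 03.02.01; general-purpose → 03.02.01.01. Scheduled 35%. No special measure applies. → 35%.
Line D: PET → 03.01; resin in primary form → 03.01.04; for construction → 03.01.04.01. Scheduled 18%. quota on 03.01.04 open → in-quota 14%. → 14%.
Sum: 36% + 36% + 35% + 14% = 121%.

121%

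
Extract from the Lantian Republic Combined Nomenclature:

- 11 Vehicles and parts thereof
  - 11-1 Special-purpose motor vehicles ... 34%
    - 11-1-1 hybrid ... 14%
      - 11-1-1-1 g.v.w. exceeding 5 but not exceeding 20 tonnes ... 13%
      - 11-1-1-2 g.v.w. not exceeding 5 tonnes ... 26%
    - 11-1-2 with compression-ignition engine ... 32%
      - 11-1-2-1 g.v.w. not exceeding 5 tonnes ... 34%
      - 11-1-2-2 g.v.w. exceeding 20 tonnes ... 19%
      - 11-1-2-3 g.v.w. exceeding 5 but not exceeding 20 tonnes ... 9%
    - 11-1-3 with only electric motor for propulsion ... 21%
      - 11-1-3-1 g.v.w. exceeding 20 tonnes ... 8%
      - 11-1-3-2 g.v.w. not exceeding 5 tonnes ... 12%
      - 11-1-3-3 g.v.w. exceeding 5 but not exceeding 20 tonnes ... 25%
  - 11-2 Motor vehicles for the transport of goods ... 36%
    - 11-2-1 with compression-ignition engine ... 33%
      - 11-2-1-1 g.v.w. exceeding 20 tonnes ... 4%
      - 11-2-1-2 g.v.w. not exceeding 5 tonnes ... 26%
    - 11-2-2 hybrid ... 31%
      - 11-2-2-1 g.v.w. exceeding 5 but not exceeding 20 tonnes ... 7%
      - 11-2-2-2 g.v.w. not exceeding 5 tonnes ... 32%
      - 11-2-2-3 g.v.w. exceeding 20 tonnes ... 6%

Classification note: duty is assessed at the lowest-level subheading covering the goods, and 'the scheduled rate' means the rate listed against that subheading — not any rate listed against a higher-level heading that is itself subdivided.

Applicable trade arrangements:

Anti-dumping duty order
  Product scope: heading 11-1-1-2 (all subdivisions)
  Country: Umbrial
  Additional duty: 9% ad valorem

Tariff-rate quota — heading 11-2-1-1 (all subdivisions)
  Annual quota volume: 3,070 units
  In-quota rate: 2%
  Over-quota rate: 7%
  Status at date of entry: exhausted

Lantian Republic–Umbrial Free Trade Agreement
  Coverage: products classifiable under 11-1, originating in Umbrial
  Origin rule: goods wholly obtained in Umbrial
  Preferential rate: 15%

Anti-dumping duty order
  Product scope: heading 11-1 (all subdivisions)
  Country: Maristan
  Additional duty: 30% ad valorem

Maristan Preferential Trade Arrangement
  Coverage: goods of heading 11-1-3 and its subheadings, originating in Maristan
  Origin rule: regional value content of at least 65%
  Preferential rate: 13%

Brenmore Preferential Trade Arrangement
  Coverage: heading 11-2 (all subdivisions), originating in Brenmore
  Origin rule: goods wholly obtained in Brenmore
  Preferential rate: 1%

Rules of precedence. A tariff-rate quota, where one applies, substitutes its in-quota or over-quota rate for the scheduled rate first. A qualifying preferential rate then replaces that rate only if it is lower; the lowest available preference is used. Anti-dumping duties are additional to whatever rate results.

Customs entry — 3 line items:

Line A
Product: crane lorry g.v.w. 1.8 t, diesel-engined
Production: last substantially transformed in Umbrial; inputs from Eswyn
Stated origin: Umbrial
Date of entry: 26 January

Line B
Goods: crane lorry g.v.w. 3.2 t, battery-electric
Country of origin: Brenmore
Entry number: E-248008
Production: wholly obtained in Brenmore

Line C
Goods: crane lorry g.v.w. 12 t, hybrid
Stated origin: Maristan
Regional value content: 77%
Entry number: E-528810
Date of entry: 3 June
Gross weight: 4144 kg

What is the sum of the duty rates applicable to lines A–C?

Line A: crane lorry → 11-1; diesel-engined → 11-1-2; g.v.w. 1.8 t → 11-1-2-1. Scheduled 34%. Umbrial agreement on 11-1: not wholly obtained. → 34%.
Line B: crane lorry → 11-1; battery-electric → 11-1-3; g.v.w. 3.2 t → 11-1-3-2. Scheduled 12%. Brenmore agreement on 11-2: 11-1-3-2 not covered. → 12%.
Line C: crane lorry → 11-1; hybrid → 11-1-1; g.v.w. 12 t → 11-1-1-1. Scheduled 13%. Maristan agreement on 11-1-3: 11-1-1-1 not covered; anti-dumping (Maristan, 11-1): +30%; total 13% + 30% = 43%. → 43%.
Sum: 34% + 12% + 43% = 89%.

89%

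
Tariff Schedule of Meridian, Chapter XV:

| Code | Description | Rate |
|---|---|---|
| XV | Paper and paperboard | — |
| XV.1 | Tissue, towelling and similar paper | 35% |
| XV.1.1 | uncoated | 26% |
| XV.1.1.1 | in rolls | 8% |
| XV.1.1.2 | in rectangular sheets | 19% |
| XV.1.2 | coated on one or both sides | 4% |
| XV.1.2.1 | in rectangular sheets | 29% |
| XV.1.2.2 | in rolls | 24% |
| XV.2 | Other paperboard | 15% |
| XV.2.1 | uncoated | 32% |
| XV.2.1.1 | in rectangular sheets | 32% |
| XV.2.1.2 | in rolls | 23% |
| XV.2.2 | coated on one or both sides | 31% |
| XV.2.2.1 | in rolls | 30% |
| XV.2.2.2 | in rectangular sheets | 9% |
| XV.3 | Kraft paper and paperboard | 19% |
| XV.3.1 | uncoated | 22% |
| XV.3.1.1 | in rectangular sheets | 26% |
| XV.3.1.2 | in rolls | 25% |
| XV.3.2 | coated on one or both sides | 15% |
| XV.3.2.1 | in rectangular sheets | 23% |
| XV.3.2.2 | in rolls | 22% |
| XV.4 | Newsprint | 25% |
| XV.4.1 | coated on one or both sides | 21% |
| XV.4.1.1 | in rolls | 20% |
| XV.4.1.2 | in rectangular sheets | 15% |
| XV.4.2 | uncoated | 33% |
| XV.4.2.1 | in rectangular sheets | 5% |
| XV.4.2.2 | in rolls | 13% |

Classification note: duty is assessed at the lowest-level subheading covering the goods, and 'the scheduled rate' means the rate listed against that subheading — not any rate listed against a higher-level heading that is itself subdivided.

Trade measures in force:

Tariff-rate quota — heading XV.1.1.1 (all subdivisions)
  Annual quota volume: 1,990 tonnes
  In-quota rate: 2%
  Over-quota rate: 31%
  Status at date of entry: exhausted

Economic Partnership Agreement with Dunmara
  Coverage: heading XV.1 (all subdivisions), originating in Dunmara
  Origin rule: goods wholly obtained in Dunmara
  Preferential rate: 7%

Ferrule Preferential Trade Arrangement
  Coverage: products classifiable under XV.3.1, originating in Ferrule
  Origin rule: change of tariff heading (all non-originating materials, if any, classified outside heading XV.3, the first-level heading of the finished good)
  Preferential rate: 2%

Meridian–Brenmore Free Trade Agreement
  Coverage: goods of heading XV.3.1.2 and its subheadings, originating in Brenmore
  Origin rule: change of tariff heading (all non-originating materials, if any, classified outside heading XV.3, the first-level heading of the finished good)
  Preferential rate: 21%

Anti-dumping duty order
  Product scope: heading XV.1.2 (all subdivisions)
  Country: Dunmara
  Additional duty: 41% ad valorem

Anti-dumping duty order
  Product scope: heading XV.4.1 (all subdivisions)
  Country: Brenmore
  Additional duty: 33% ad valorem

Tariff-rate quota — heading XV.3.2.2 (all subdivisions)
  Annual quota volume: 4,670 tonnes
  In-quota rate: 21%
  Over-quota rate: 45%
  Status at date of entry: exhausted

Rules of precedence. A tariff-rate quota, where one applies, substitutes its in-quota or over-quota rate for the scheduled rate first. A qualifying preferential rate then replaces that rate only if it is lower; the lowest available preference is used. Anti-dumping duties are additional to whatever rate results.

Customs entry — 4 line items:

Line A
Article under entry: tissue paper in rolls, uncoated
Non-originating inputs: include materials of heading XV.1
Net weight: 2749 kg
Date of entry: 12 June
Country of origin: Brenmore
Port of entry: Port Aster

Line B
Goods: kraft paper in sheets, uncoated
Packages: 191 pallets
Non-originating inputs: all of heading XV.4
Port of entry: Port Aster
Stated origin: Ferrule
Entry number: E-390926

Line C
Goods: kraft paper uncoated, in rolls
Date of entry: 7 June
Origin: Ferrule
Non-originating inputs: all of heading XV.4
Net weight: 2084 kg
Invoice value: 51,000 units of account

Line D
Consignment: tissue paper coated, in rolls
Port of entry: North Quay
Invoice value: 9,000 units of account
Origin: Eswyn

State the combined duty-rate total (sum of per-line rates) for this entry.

59%

Line A: tissue paper → XV.1; uncoated → XV.1.1; in rolls → XV.1.1.1. Scheduled 8%. quota on XV.1.1.1 exhausted → over-quota 31%; Brenmore agreement on XV.3.1.2: XV.1.1.1 not covered. → 31%.
Line B: kraft paper → XV.3; uncoated → XV.3.1; in sheets → XV.3.1.1. Scheduled 26%. Ferrule agreement on XV.3.1: CTH met → 2% available; preferential 2%. → 2%.
Line C: kraft paper → XV.3; uncoated → XV.3.1; in rolls → XV.3.1.2. Scheduled 25%. Ferrule agreement on XV.3.1: CTH met → 2% available; preferential 2%. → 2%.
Line D: tissue paper → XV.1; coated → XV.1.2; in rolls → XV.1.2.2. Scheduled 24%. No special measure applies. → 24%.
Sum: 31% + 2% + 2% + 24% = 59%.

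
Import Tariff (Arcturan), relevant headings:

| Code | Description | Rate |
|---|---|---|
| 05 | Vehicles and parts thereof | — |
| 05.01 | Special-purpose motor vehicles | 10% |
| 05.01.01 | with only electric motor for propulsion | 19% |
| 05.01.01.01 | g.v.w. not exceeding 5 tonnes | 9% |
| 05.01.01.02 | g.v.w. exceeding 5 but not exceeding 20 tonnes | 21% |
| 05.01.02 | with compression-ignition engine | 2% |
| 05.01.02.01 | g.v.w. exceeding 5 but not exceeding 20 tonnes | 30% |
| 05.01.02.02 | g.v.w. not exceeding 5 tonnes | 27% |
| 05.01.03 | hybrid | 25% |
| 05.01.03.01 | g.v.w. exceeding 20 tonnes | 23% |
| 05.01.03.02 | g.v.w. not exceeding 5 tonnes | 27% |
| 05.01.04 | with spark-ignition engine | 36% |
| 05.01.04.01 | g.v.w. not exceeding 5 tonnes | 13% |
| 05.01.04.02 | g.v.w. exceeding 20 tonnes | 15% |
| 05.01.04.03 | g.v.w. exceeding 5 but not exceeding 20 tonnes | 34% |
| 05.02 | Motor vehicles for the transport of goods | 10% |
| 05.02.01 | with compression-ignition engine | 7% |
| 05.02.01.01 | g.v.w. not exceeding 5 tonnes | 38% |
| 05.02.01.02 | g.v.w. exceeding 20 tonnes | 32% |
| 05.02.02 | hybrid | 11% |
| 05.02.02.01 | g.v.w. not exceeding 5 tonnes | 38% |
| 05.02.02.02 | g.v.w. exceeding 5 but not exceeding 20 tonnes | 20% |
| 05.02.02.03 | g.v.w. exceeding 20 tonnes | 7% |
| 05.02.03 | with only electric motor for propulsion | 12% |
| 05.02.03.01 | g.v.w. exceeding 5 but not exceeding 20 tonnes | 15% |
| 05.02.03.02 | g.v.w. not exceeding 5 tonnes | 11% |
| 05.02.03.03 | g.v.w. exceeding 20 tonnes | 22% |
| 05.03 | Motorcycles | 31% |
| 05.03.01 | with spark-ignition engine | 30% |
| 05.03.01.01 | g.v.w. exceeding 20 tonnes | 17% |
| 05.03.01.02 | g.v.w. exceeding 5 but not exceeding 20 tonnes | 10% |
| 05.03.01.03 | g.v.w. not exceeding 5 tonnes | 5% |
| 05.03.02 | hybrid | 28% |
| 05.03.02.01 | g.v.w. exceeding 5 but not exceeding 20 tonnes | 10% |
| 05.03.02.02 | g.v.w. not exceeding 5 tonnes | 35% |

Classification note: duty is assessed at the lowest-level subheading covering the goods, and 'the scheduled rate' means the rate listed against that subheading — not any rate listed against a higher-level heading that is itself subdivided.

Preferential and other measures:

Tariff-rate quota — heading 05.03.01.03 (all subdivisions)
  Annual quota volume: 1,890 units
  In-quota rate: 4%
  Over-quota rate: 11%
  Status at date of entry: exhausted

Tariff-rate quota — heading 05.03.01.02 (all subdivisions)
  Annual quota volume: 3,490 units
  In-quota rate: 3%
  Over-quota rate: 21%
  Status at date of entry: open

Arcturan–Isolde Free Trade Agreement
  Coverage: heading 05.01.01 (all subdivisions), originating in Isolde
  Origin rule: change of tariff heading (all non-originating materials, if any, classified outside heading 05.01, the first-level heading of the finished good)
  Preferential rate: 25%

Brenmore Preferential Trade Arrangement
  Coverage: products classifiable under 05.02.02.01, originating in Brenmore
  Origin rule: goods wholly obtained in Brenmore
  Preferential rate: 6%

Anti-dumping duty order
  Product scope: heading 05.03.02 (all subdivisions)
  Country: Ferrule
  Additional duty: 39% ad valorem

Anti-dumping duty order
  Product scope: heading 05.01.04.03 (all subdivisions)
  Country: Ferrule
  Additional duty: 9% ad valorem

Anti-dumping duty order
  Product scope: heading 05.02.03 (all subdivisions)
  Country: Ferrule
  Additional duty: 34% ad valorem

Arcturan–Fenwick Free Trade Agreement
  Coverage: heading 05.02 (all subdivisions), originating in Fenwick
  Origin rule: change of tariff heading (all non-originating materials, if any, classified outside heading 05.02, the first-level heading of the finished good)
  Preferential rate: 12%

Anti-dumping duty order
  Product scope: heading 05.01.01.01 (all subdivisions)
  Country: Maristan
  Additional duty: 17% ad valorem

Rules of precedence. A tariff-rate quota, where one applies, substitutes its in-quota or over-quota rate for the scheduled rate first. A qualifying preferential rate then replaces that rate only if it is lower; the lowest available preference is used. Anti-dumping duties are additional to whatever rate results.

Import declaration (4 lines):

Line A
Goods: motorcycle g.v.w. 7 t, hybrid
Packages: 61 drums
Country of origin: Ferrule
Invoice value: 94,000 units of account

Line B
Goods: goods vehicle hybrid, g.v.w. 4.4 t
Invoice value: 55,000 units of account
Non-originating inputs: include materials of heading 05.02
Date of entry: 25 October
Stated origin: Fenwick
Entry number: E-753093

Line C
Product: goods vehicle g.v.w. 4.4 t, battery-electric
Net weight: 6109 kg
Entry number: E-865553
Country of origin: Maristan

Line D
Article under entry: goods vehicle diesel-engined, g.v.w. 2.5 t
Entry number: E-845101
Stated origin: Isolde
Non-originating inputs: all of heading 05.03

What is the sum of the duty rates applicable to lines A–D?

136%

Line A: motorcycle → 05.03; hybrid → 05.03.02; g.v.w. 7 t → 05.03.02.01. Scheduled 10%. anti-dumping (Ferrule, 05.03.02): +39%; total 10% + 39% = 49%. → 49%.
Line B: goods vehicle → 05.02; hybrid → 05.02.02; g.v.w. 4.4 t → 05.02.02.01. Scheduled 38%. Fenwick agreement on 05.02: CTH not met. → 38%.
Line C: goods vehicle → 05.02; battery-electric → 05.02.03; g.v.w. 4.4 t → 05.02.03.02. Scheduled 11%. No special measure applies. → 11%.
Line D: goods vehicle → 05.02; diesel-engined → 05.02.01; g.v.w. 2.5 t → 05.02.01.01. Scheduled 38%. Isolde agreement on 05.01.01: 05.02.01.01 not covered. → 38%.
Sum: 49% + 38% + 11% + 38% = 136%.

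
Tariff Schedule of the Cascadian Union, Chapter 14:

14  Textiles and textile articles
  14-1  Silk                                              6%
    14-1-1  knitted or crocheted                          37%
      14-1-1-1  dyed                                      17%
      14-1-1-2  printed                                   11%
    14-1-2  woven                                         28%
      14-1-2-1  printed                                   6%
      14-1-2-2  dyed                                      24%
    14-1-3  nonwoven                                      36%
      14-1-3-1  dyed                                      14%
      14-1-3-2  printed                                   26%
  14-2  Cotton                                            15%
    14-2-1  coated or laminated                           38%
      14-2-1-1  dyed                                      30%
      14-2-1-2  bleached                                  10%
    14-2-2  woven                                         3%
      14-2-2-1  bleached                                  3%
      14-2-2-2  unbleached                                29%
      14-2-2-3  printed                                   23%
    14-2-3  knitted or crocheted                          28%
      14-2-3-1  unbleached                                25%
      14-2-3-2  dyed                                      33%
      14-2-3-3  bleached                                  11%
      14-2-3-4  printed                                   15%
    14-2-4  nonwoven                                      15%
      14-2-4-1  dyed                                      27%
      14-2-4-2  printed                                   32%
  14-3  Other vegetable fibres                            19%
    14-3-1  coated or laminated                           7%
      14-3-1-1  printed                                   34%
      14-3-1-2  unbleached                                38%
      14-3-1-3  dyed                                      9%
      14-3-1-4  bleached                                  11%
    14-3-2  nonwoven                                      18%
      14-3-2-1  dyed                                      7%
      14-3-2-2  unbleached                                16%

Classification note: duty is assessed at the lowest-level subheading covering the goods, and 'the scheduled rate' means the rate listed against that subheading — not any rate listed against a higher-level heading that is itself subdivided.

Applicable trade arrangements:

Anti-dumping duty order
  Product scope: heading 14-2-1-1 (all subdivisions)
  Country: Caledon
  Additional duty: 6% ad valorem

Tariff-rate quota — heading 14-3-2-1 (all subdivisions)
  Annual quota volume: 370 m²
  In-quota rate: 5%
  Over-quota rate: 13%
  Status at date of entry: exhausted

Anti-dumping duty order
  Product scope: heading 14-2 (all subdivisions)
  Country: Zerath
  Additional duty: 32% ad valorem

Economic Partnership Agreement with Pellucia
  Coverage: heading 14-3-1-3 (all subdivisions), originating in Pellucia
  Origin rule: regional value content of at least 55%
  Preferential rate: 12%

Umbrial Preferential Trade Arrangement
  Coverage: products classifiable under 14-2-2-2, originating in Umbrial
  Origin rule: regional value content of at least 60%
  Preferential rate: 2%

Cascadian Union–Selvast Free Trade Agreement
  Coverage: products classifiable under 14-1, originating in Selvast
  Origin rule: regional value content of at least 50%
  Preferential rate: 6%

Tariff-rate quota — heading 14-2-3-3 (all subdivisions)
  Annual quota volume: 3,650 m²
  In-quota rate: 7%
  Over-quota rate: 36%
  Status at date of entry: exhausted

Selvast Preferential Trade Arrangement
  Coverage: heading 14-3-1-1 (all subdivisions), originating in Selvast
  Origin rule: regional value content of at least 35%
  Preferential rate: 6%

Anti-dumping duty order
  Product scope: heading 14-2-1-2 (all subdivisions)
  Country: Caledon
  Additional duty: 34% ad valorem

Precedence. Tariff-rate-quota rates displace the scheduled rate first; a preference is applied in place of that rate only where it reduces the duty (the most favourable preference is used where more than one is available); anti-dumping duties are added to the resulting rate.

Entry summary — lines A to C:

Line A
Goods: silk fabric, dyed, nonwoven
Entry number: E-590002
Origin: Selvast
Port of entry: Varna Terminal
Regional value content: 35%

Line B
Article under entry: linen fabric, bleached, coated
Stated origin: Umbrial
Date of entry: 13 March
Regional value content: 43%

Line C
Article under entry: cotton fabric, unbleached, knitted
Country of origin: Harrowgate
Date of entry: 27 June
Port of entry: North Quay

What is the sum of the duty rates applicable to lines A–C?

Line A: silk → 14-1; nonwoven → 14-1-3; dyed → 14-1-3-1. Scheduled 14%. Selvast agreement on 14-1: RVC < 50%; Selvast agreement on 14-3-1-1: 14-1-3-1 not covered. → 14%.
Line B: linen → 14-3; coated → 14-3-1; bleached → 14-3-1-4. Scheduled 11%. Umbrial agreement on 14-2-2-2: 14-3-1-4 not covered. → 11%.
Line C: cotton → 14-2; knitted → 14-2-3; unbleached → 14-2-3-1. Scheduled 25%. No special measure applies. → 25%.
Sum: 14% + 11% + 25% = 50%.

50%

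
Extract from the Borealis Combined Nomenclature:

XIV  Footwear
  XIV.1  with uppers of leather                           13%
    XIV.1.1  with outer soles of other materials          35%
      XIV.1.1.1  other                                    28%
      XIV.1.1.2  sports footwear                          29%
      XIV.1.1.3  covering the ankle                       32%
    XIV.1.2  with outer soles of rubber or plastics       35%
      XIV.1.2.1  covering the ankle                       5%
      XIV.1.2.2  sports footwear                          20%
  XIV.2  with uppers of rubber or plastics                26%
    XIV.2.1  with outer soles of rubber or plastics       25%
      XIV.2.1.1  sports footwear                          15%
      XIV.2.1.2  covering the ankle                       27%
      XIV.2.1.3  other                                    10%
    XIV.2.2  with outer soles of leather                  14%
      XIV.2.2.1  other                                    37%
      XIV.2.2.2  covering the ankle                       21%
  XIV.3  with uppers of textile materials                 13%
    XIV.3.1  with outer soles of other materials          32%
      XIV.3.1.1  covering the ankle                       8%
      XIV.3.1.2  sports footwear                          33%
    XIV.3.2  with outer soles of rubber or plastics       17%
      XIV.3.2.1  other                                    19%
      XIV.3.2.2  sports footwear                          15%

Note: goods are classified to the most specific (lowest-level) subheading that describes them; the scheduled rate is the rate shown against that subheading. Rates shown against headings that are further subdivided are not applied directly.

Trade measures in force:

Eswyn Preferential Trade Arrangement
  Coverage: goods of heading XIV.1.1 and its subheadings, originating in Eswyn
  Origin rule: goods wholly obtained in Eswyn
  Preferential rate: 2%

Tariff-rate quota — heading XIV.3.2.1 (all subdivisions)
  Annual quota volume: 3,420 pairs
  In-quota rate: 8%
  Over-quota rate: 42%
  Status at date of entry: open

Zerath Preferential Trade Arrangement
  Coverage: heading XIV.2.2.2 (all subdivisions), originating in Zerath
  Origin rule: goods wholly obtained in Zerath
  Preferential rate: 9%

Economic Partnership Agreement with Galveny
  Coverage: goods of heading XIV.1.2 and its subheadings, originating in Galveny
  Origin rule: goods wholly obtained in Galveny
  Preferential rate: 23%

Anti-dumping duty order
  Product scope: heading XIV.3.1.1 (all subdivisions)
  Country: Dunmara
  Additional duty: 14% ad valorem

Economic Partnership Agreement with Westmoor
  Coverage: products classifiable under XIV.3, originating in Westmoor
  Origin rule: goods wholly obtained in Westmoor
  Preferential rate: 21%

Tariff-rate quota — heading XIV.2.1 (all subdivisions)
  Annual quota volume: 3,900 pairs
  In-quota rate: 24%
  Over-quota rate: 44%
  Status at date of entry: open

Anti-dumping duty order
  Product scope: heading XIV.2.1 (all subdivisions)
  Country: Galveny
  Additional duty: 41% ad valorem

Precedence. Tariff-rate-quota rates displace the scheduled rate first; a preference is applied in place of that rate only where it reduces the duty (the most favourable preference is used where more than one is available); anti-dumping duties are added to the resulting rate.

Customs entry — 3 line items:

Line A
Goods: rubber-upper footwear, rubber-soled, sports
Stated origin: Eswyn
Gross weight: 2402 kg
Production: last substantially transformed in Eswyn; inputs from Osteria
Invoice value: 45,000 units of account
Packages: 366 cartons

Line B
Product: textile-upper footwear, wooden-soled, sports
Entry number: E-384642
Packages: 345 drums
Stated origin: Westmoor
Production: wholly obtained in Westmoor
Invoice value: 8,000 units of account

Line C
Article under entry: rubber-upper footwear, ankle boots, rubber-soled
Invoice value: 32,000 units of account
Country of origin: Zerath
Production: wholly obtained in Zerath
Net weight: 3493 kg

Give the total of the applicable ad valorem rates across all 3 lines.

69%

Line A: rubber-upper → XIV.2; rubber-soled → XIV.2.1; sports → XIV.2.1.1. Scheduled 15%. quota on XIV.2.1 open → in-quota 24%; Eswyn agreement on XIV.1.1: XIV.2.1.1 not covered. → 24%.
Line B: textile-upper → XIV.3; wooden-soled → XIV.3.1; sports → XIV.3.1.2. Scheduled 33%. Westmoor agreement on XIV.3: wholly obtained → 21% available; preferential 21%. → 21%.
Line C: rubber-upper → XIV.2; rubber-soled → XIV.2.1; ankle boots → XIV.2.1.2. Scheduled 27%. quota on XIV.2.1 open → in-quota 24%; Zerath agreement on XIV.2.2.2: XIV.2.1.2 not covered. → 24%.
Sum: 24% + 21% + 24% = 69%.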